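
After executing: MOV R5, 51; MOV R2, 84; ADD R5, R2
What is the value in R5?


Register state trace:
  MOV R5, 51  → R5 = 51
  MOV R2, 84  → R2 = 84
  ADD R5, R2  → R5 = 51 + 84 = 135
Final: R5 = 135

135


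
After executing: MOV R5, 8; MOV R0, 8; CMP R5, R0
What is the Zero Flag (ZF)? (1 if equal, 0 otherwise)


Register state trace:
  MOV R5, 8  → R5 = 8
  MOV R0, 8  → R0 = 8
  CMP R5, R0  → computes 8 - 8 = 0
  Result is zero, so values are equal
ZF = 1

1


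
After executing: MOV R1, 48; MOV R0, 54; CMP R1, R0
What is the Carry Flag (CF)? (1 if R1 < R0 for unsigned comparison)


Register state trace:
  MOV R1, 48  → R1 = 48
  MOV R0, 54  → R0 = 54
  CMP R1, R0  → unsigned 48 - 54: borrow occurs
  48 < 54, so CF = 1
CF = 1

1


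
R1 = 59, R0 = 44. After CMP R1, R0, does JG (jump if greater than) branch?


Trace:
  R1 = 59, R0 = 44
  CMP R1, R0  → compares 59 vs 44
  JG checks: is 59 greater than 44?
  59 > 44, so condition is true
Branch taken: Yes

Yes


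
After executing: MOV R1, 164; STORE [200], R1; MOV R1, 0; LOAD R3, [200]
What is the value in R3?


Register and memory trace:
  MOV R1, 164  → R1 = 164
  STORE [200], R1  → mem[200] = 164
  MOV R1, 0  → R1 = 0
  LOAD R3, [200]  → R3 = mem[200] = 164
Final: R3 = 164

164


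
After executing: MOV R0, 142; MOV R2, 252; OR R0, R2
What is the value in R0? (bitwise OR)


Register state trace:
  MOV R0, 142  → R0 = 142 (0b10001110)
  MOV R2, 252  → R2 = 252 (0b11111100)
  OR R0, R2   → R0 = 142 OR 252 = 254 (0b11111110)
Final: R0 = 254

254


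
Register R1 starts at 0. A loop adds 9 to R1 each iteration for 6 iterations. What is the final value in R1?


Starting value: R1 = 0
  Iter 1: R1 = 0 + 9 = 9
  Iter 2: R1 = 9 + 9 = 18
  Iter 3: R1 = 18 + 9 = 27
  Iter 4: R1 = 27 + 9 = 36
  Iter 5: R1 = 36 + 9 = 45
  Iter 6: R1 = 45 + 9 = 54
Final: R1 = 54

54


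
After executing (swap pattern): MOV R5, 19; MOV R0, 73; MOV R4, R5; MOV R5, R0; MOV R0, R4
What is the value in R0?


Register state trace (swap pattern):
  MOV R5, 19  → R5 = 19
  MOV R0, 73  → R0 = 73
  MOV R4, R5  → R4 = 19  (save R5)
  MOV R5, R0  → R5 = 73  (R5 gets R0's value)
  MOV R0, R4  → R0 = 19  (R0 gets saved value)
Final: R0 = 19

19


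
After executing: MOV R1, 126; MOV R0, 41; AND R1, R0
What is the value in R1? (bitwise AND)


Register state trace:
  MOV R1, 126  → R1 = 126 (0b01111110)
  MOV R0, 41  → R0 = 41 (0b00101001)
  AND R1, R0  → R1 = 126 AND 41 = 40 (0b00101000)
Final: R1 = 40

40


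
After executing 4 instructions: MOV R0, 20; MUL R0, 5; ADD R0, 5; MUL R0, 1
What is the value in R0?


Register state trace:
  MOV R0, 20  → R0 = 20
  MUL R0, 5  → R0 = 20 * 5 = 100
  ADD R0, 5  → R0 = 100 + 5 = 105
  MUL R0, 1  → R0 = 105 * 1 = 105
Final: R0 = 105

105


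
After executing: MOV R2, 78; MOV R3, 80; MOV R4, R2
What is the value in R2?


Register state trace:
  MOV R2, 78  → R2 = 78
  MOV R3, 80  → R3 = 80
  MOV R4, R2  → R4 = 78
Final: R2 = 78

78


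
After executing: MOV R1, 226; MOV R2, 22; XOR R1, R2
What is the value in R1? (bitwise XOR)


Register state trace:
  MOV R1, 226  → R1 = 226 (0b11100010)
  MOV R2, 22  → R2 = 22 (0b00010110)
  XOR R1, R2  → R1 = 226 XOR 22 = 244 (0b11110100)
Final: R1 = 244

244


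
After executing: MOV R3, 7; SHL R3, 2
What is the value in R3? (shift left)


Register state trace:
  MOV R3, 7  → R3 = 7
  SHL R3, 2  → R3 = 7 << 2 = 7 * 2^2 = 28
Final: R3 = 28

28


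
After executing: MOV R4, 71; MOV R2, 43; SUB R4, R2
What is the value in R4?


Register state trace:
  MOV R4, 71  → R4 = 71
  MOV R2, 43  → R2 = 43
  SUB R4, R2  → R4 = 71 - 43 = 28
Final: R4 = 28

28


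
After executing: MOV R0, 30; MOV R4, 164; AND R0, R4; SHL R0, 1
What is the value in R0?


Register state trace:
  MOV R0, 30  → R0 = 30 (0b00011110)
  MOV R4, 164  → R4 = 164 (0b10100100)
  AND R0, R4  → R0 = 30 AND 164 = 4 (0b00000100)
  SHL R0, 1  → R0 = 4 << 1 = 8
Final: R0 = 8

8


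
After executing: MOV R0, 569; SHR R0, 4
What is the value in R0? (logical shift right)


Register state trace:
  MOV R0, 569  → R0 = 569
  SHR R0, 4  → R0 = 569 >> 4 = 569 // 2^4 = 35
Final: R0 = 35

35


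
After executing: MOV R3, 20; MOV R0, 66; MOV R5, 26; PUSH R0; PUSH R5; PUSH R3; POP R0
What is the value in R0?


Stack trace (top is rightmost):
  MOV R3, 20  → R3 = 20
  MOV R0, 66  → R0 = 66
  MOV R5, 26  → R5 = 26
  PUSH R0  → stack: [66]
  PUSH R5  → stack: [66, 26]
  PUSH R3  → stack: [66, 26, 20]
  POP R0  → R0 = 20, stack: [66, 26]
Final: R0 = 20

20


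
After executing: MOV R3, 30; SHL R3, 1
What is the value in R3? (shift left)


Register state trace:
  MOV R3, 30  → R3 = 30
  SHL R3, 1  → R3 = 30 << 1 = 30 * 2^1 = 60
Final: R3 = 60

60


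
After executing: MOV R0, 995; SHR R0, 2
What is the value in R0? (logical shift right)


Register state trace:
  MOV R0, 995  → R0 = 995
  SHR R0, 2  → R0 = 995 >> 2 = 995 // 2^2 = 248
Final: R0 = 248

248


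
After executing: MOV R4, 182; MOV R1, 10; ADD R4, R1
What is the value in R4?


Register state trace:
  MOV R4, 182  → R4 = 182
  MOV R1, 10  → R1 = 10
  ADD R4, R1  → R4 = 182 + 10 = 192
Final: R4 = 192

192


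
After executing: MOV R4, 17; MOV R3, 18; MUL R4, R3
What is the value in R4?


Register state trace:
  MOV R4, 17  → R4 = 17
  MOV R3, 18  → R3 = 18
  MUL R4, R3  → R4 = 17 * 18 = 306
Final: R4 = 306

306


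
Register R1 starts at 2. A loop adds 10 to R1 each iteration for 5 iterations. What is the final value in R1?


Starting value: R1 = 2
  Iter 1: R1 = 2 + 10 = 12
  Iter 2: R1 = 12 + 10 = 22
  Iter 3: R1 = 22 + 10 = 32
  Iter 4: R1 = 32 + 10 = 42
  Iter 5: R1 = 42 + 10 = 52
Final: R1 = 52

52


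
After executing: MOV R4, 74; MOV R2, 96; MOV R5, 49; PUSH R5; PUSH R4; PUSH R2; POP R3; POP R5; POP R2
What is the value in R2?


Stack trace (top is rightmost):
  MOV R4, 74  → R4 = 74
  MOV R2, 96  → R2 = 96
  MOV R5, 49  → R5 = 49
  PUSH R5  → stack: [49]
  PUSH R4  → stack: [49, 74]
  PUSH R2  → stack: [49, 74, 96]
  POP R3  → R3 = 96, stack: [49, 74]
  POP R5  → R5 = 74, stack: [49]
  POP R2  → R2 = 49, stack: []
Final: R2 = 49

49


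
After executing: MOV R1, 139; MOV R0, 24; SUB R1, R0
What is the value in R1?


Register state trace:
  MOV R1, 139  → R1 = 139
  MOV R0, 24  → R0 = 24
  SUB R1, R0  → R1 = 139 - 24 = 115
Final: R1 = 115

115


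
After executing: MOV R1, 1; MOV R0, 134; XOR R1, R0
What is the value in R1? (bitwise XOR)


Register state trace:
  MOV R1, 1  → R1 = 1 (0b00000001)
  MOV R0, 134  → R0 = 134 (0b10000110)
  XOR R1, R0  → R1 = 1 XOR 134 = 135 (0b10000111)
Final: R1 = 135

135


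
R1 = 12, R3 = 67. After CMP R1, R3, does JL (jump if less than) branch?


Trace:
  R1 = 12, R3 = 67
  CMP R1, R3  → compares 12 vs 67
  JL checks: is 12 less than 67?
  12 < 67, so condition is true
Branch taken: Yes

Yes


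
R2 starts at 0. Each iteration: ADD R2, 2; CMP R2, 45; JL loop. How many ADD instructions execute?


Loop trace (R2 starts at 0, target 45, step 2):
  ADD #1: R2 = 0 + 2 = 2  → 2 < 45, loop
  ADD #2: R2 = 2 + 2 = 4  → 4 < 45, loop
  ADD #3: R2 = 4 + 2 = 6  → 6 < 45, loop
  ADD #4: R2 = 6 + 2 = 8  → 8 < 45, loop
  ADD #5: R2 = 8 + 2 = 10  → 10 < 45, loop
  ADD #6: R2 = 10 + 2 = 12  → 12 < 45, loop
  ADD #7: R2 = 12 + 2 = 14  → 14 < 45, loop
  ADD #8: R2 = 14 + 2 = 16  → 16 < 45, loop
  ADD #9: R2 = 16 + 2 = 18  → 18 < 45, loop
  ADD #10: R2 = 18 + 2 = 20  → 20 < 45, loop
  ADD #11: R2 = 20 + 2 = 22  → 22 < 45, loop
  ADD #12: R2 = 22 + 2 = 24  → 24 < 45, loop
  ADD #13: R2 = 24 + 2 = 26  → 26 < 45, loop
  ADD #14: R2 = 26 + 2 = 28  → 28 < 45, loop
  ADD #15: R2 = 28 + 2 = 30  → 30 < 45, loop
  ADD #16: R2 = 30 + 2 = 32  → 32 < 45, loop
  ADD #17: R2 = 32 + 2 = 34  → 34 < 45, loop
  ADD #18: R2 = 34 + 2 = 36  → 36 < 45, loop
  ADD #19: R2 = 36 + 2 = 38  → 38 < 45, loop
  ADD #20: R2 = 38 + 2 = 40  → 40 < 45, loop
  ADD #21: R2 = 40 + 2 = 42  → 42 < 45, loop
  ADD #22: R2 = 42 + 2 = 44  → 44 < 45, loop
  ADD #23: R2 = 44 + 2 = 46  → 46 >= 45, exit
Total ADD instructions: 23

23


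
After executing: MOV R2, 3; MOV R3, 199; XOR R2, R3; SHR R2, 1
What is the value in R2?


Register state trace:
  MOV R2, 3  → R2 = 3 (0b00000011)
  MOV R3, 199  → R3 = 199 (0b11000111)
  XOR R2, R3  → R2 = 3 XOR 199 = 196 (0b11000100)
  SHR R2, 1  → R2 = 196 >> 1 = 98
Final: R2 = 98

98


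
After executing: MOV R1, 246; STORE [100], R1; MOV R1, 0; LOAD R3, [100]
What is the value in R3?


Register and memory trace:
  MOV R1, 246  → R1 = 246
  STORE [100], R1  → mem[100] = 246
  MOV R1, 0  → R1 = 0
  LOAD R3, [100]  → R3 = mem[100] = 246
Final: R3 = 246

246


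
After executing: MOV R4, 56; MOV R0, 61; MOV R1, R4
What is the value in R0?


Register state trace:
  MOV R4, 56  → R4 = 56
  MOV R0, 61  → R0 = 61
  MOV R1, R4  → R1 = 56
Final: R0 = 61

61


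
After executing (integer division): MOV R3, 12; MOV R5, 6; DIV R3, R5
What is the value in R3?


Register state trace:
  MOV R3, 12  → R3 = 12
  MOV R5, 6  → R5 = 6
  DIV R3, R5  → R3 = 12 // 6 = 2
Final: R3 = 2

2


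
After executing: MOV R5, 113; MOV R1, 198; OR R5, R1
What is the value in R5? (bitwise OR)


Register state trace:
  MOV R5, 113  → R5 = 113 (0b01110001)
  MOV R1, 198  → R1 = 198 (0b11000110)
  OR R5, R1   → R5 = 113 OR 198 = 247 (0b11110111)
Final: R5 = 247

247


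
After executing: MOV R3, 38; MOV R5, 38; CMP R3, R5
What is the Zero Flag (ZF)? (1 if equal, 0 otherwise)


Register state trace:
  MOV R3, 38  → R3 = 38
  MOV R5, 38  → R5 = 38
  CMP R3, R5  → computes 38 - 38 = 0
  Result is zero, so values are equal
ZF = 1

1


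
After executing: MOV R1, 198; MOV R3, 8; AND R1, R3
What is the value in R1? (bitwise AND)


Register state trace:
  MOV R1, 198  → R1 = 198 (0b11000110)
  MOV R3, 8  → R3 = 8 (0b00001000)
  AND R1, R3  → R1 = 198 AND 8 = 0 (0b00000000)
Final: R1 = 0

0


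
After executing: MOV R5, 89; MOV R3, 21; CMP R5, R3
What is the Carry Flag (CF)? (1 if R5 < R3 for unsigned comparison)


Register state trace:
  MOV R5, 89  → R5 = 89
  MOV R3, 21  → R3 = 21
  CMP R5, R3  → unsigned 89 - 21: no borrow
  89 >= 21, so CF = 0
CF = 0

0


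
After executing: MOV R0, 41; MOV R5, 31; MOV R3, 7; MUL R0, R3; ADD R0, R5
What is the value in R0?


Register state trace:
  MOV R0, 41  → R0 = 41
  MOV R5, 31  → R5 = 31
  MOV R3, 7  → R3 = 7
  MUL R0, R3  → R0 = 41 * 7 = 287
  ADD R0, R5  → R0 = 287 + 31 = 318
Final: R0 = 318

318


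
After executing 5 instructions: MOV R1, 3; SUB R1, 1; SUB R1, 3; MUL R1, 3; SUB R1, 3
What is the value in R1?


Register state trace:
  MOV R1, 3  → R1 = 3
  SUB R1, 1  → R1 = 3 - 1 = 2
  SUB R1, 3  → R1 = 2 - 3 = -1
  MUL R1, 3  → R1 = -1 * 3 = -3
  SUB R1, 3  → R1 = -3 - 3 = -6
Final: R1 = -6

-6


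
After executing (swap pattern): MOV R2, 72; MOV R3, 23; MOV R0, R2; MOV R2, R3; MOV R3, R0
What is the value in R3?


Register state trace (swap pattern):
  MOV R2, 72  → R2 = 72
  MOV R3, 23  → R3 = 23
  MOV R0, R2  → R0 = 72  (save R2)
  MOV R2, R3  → R2 = 23  (R2 gets R3's value)
  MOV R3, R0  → R3 = 72  (R3 gets saved value)
Final: R3 = 72

72


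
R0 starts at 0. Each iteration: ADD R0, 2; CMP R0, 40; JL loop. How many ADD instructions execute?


Loop trace (R0 starts at 0, target 40, step 2):
  ADD #1: R0 = 0 + 2 = 2  → 2 < 40, loop
  ADD #2: R0 = 2 + 2 = 4  → 4 < 40, loop
  ADD #3: R0 = 4 + 2 = 6  → 6 < 40, loop
  ADD #4: R0 = 6 + 2 = 8  → 8 < 40, loop
  ADD #5: R0 = 8 + 2 = 10  → 10 < 40, loop
  ADD #6: R0 = 10 + 2 = 12  → 12 < 40, loop
  ADD #7: R0 = 12 + 2 = 14  → 14 < 40, loop
  ADD #8: R0 = 14 + 2 = 16  → 16 < 40, loop
  ADD #9: R0 = 16 + 2 = 18  → 18 < 40, loop
  ADD #10: R0 = 18 + 2 = 20  → 20 < 40, loop
  ADD #11: R0 = 20 + 2 = 22  → 22 < 40, loop
  ADD #12: R0 = 22 + 2 = 24  → 24 < 40, loop
  ADD #13: R0 = 24 + 2 = 26  → 26 < 40, loop
  ADD #14: R0 = 26 + 2 = 28  → 28 < 40, loop
  ADD #15: R0 = 28 + 2 = 30  → 30 < 40, loop
  ADD #16: R0 = 30 + 2 = 32  → 32 < 40, loop
  ADD #17: R0 = 32 + 2 = 34  → 34 < 40, loop
  ADD #18: R0 = 34 + 2 = 36  → 36 < 40, loop
  ADD #19: R0 = 36 + 2 = 38  → 38 < 40, loop
  ADD #20: R0 = 38 + 2 = 40  → 40 >= 40, exit
Total ADD instructions: 20

20


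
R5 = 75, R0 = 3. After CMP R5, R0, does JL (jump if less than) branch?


Trace:
  R5 = 75, R0 = 3
  CMP R5, R0  → compares 75 vs 3
  JL checks: is 75 less than 3?
  75 > 3, so condition is false
Branch taken: No

No


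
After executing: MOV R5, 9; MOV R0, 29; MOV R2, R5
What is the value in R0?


Register state trace:
  MOV R5, 9  → R5 = 9
  MOV R0, 29  → R0 = 29
  MOV R2, R5  → R2 = 9
Final: R0 = 29

29


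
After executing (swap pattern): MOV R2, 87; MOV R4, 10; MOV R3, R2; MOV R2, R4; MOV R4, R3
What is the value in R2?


Register state trace (swap pattern):
  MOV R2, 87  → R2 = 87
  MOV R4, 10  → R4 = 10
  MOV R3, R2  → R3 = 87  (save R2)
  MOV R2, R4  → R2 = 10  (R2 gets R4's value)
  MOV R4, R3  → R4 = 87  (R4 gets saved value)
Final: R2 = 10

10


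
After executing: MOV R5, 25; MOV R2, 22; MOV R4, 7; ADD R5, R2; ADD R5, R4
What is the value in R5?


Register state trace:
  MOV R5, 25  → R5 = 25
  MOV R2, 22  → R2 = 22
  MOV R4, 7  → R4 = 7
  ADD R5, R2  → R5 = 25 + 22 = 47
  ADD R5, R4  → R5 = 47 + 7 = 54
Final: R5 = 54

54


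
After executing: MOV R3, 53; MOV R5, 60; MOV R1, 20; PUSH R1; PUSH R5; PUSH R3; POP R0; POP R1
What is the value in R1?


Stack trace (top is rightmost):
  MOV R3, 53  → R3 = 53
  MOV R5, 60  → R5 = 60
  MOV R1, 20  → R1 = 20
  PUSH R1  → stack: [20]
  PUSH R5  → stack: [20, 60]
  PUSH R3  → stack: [20, 60, 53]
  POP R0  → R0 = 53, stack: [20, 60]
  POP R1  → R1 = 60, stack: [20]
Final: R1 = 60

60


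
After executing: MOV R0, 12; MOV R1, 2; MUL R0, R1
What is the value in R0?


Register state trace:
  MOV R0, 12  → R0 = 12
  MOV R1, 2  → R1 = 2
  MUL R0, R1  → R0 = 12 * 2 = 24
Final: R0 = 24

24


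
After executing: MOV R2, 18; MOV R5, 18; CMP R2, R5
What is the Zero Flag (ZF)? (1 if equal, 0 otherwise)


Register state trace:
  MOV R2, 18  → R2 = 18
  MOV R5, 18  → R5 = 18
  CMP R2, R5  → computes 18 - 18 = 0
  Result is zero, so values are equal
ZF = 1

1


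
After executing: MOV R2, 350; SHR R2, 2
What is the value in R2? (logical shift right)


Register state trace:
  MOV R2, 350  → R2 = 350
  SHR R2, 2  → R2 = 350 >> 2 = 350 // 2^2 = 87
Final: R2 = 87

87


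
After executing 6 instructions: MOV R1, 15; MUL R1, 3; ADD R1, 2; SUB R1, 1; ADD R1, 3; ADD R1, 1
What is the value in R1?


Register state trace:
  MOV R1, 15  → R1 = 15
  MUL R1, 3  → R1 = 15 * 3 = 45
  ADD R1, 2  → R1 = 45 + 2 = 47
  SUB R1, 1  → R1 = 47 - 1 = 46
  ADD R1, 3  → R1 = 46 + 3 = 49
  ADD R1, 1  → R1 = 49 + 1 = 50
Final: R1 = 50

50


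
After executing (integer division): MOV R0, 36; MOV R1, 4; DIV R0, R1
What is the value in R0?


Register state trace:
  MOV R0, 36  → R0 = 36
  MOV R1, 4  → R1 = 4
  DIV R0, R1  → R0 = 36 // 4 = 9
Final: R0 = 9

9


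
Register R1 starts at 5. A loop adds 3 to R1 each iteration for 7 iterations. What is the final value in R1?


Starting value: R1 = 5
  Iter 1: R1 = 5 + 3 = 8
  Iter 2: R1 = 8 + 3 = 11
  Iter 3: R1 = 11 + 3 = 14
  Iter 4: R1 = 14 + 3 = 17
  Iter 5: R1 = 17 + 3 = 20
  Iter 6: R1 = 20 + 3 = 23
  Iter 7: R1 = 23 + 3 = 26
Final: R1 = 26

26


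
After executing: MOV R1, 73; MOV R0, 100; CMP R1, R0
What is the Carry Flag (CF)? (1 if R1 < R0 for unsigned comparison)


Register state trace:
  MOV R1, 73  → R1 = 73
  MOV R0, 100  → R0 = 100
  CMP R1, R0  → unsigned 73 - 100: borrow occurs
  73 < 100, so CF = 1
CF = 1

1


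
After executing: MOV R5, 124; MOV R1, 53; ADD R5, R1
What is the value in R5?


Register state trace:
  MOV R5, 124  → R5 = 124
  MOV R1, 53  → R1 = 53
  ADD R5, R1  → R5 = 124 + 53 = 177
Final: R5 = 177

177


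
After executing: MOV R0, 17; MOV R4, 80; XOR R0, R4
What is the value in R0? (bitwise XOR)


Register state trace:
  MOV R0, 17  → R0 = 17 (0b00010001)
  MOV R4, 80  → R4 = 80 (0b01010000)
  XOR R0, R4  → R0 = 17 XOR 80 = 65 (0b01000001)
Final: R0 = 65

65


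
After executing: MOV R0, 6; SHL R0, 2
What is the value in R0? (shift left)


Register state trace:
  MOV R0, 6  → R0 = 6
  SHL R0, 2  → R0 = 6 << 2 = 6 * 2^2 = 24
Final: R0 = 24

24


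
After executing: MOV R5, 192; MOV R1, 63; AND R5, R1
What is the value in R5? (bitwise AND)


Register state trace:
  MOV R5, 192  → R5 = 192 (0b11000000)
  MOV R1, 63  → R1 = 63 (0b00111111)
  AND R5, R1  → R5 = 192 AND 63 = 0 (0b00000000)
Final: R5 = 0

0


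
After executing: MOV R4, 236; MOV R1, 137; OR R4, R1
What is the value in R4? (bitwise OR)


Register state trace:
  MOV R4, 236  → R4 = 236 (0b11101100)
  MOV R1, 137  → R1 = 137 (0b10001001)
  OR R4, R1   → R4 = 236 OR 137 = 237 (0b11101101)
Final: R4 = 237

237


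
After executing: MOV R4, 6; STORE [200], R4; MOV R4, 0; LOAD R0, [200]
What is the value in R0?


Register and memory trace:
  MOV R4, 6  → R4 = 6
  STORE [200], R4  → mem[200] = 6
  MOV R4, 0  → R4 = 0
  LOAD R0, [200]  → R0 = mem[200] = 6
Final: R0 = 6

6


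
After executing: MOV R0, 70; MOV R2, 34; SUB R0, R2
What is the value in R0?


Register state trace:
  MOV R0, 70  → R0 = 70
  MOV R2, 34  → R2 = 34
  SUB R0, R2  → R0 = 70 - 34 = 36
Final: R0 = 36

36


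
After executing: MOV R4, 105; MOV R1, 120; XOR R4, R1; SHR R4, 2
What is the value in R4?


Register state trace:
  MOV R4, 105  → R4 = 105 (0b01101001)
  MOV R1, 120  → R1 = 120 (0b01111000)
  XOR R4, R1  → R4 = 105 XOR 120 = 17 (0b00010001)
  SHR R4, 2  → R4 = 17 >> 2 = 4
Final: R4 = 4

4


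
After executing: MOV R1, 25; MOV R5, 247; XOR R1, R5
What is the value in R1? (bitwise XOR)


Register state trace:
  MOV R1, 25  → R1 = 25 (0b00011001)
  MOV R5, 247  → R5 = 247 (0b11110111)
  XOR R1, R5  → R1 = 25 XOR 247 = 238 (0b11101110)
Final: R1 = 238

238


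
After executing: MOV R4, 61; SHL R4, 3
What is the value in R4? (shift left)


Register state trace:
  MOV R4, 61  → R4 = 61
  SHL R4, 3  → R4 = 61 << 3 = 61 * 2^3 = 488
Final: R4 = 488

488


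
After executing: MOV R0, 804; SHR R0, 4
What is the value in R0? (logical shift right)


Register state trace:
  MOV R0, 804  → R0 = 804
  SHR R0, 4  → R0 = 804 >> 4 = 804 // 2^4 = 50
Final: R0 = 50

50


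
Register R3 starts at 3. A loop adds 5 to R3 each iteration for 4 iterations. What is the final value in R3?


Starting value: R3 = 3
  Iter 1: R3 = 3 + 5 = 8
  Iter 2: R3 = 8 + 5 = 13
  Iter 3: R3 = 13 + 5 = 18
  Iter 4: R3 = 18 + 5 = 23
Final: R3 = 23

23


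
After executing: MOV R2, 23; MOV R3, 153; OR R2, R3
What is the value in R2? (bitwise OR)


Register state trace:
  MOV R2, 23  → R2 = 23 (0b00010111)
  MOV R3, 153  → R3 = 153 (0b10011001)
  OR R2, R3   → R2 = 23 OR 153 = 159 (0b10011111)
Final: R2 = 159

159


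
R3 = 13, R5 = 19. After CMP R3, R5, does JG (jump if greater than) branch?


Trace:
  R3 = 13, R5 = 19
  CMP R3, R5  → compares 13 vs 19
  JG checks: is 13 greater than 19?
  13 < 19, so condition is false
Branch taken: No

No


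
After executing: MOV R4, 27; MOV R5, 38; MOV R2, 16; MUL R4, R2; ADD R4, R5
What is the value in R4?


Register state trace:
  MOV R4, 27  → R4 = 27
  MOV R5, 38  → R5 = 38
  MOV R2, 16  → R2 = 16
  MUL R4, R2  → R4 = 27 * 16 = 432
  ADD R4, R5  → R4 = 432 + 38 = 470
Final: R4 = 470

470


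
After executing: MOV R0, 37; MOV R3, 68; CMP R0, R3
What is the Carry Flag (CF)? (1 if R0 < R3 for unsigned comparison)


Register state trace:
  MOV R0, 37  → R0 = 37
  MOV R3, 68  → R3 = 68
  CMP R0, R3  → unsigned 37 - 68: borrow occurs
  37 < 68, so CF = 1
CF = 1

1


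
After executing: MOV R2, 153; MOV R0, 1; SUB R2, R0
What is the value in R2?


Register state trace:
  MOV R2, 153  → R2 = 153
  MOV R0, 1  → R0 = 1
  SUB R2, R0  → R2 = 153 - 1 = 152
Final: R2 = 152

152


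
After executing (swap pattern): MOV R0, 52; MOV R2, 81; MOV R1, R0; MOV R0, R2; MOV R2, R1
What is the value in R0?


Register state trace (swap pattern):
  MOV R0, 52  → R0 = 52
  MOV R2, 81  → R2 = 81
  MOV R1, R0  → R1 = 52  (save R0)
  MOV R0, R2  → R0 = 81  (R0 gets R2's value)
  MOV R2, R1  → R2 = 52  (R2 gets saved value)
Final: R0 = 81

81


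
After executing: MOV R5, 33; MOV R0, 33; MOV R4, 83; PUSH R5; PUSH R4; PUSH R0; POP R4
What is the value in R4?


Stack trace (top is rightmost):
  MOV R5, 33  → R5 = 33
  MOV R0, 33  → R0 = 33
  MOV R4, 83  → R4 = 83
  PUSH R5  → stack: [33]
  PUSH R4  → stack: [33, 83]
  PUSH R0  → stack: [33, 83, 33]
  POP R4  → R4 = 33, stack: [33, 83]
Final: R4 = 33

33


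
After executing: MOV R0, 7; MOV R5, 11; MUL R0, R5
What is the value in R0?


Register state trace:
  MOV R0, 7  → R0 = 7
  MOV R5, 11  → R5 = 11
  MUL R0, R5  → R0 = 7 * 11 = 77
Final: R0 = 77

77


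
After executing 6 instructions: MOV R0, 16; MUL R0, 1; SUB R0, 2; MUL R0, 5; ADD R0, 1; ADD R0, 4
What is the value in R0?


Register state trace:
  MOV R0, 16  → R0 = 16
  MUL R0, 1  → R0 = 16 * 1 = 16
  SUB R0, 2  → R0 = 16 - 2 = 14
  MUL R0, 5  → R0 = 14 * 5 = 70
  ADD R0, 1  → R0 = 70 + 1 = 71
  ADD R0, 4  → R0 = 71 + 4 = 75
Final: R0 = 75

75


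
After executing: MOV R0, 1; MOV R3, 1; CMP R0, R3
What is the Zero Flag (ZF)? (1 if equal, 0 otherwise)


Register state trace:
  MOV R0, 1  → R0 = 1
  MOV R3, 1  → R3 = 1
  CMP R0, R3  → computes 1 - 1 = 0
  Result is zero, so values are equal
ZF = 1

1


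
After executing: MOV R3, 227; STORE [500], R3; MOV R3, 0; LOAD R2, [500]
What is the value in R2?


Register and memory trace:
  MOV R3, 227  → R3 = 227
  STORE [500], R3  → mem[500] = 227
  MOV R3, 0  → R3 = 0
  LOAD R2, [500]  → R2 = mem[500] = 227
Final: R2 = 227

227


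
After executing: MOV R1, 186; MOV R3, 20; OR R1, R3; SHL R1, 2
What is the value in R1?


Register state trace:
  MOV R1, 186  → R1 = 186 (0b10111010)
  MOV R3, 20  → R3 = 20 (0b00010100)
  OR R1, R3  → R1 = 186 OR 20 = 190 (0b10111110)
  SHL R1, 2  → R1 = 190 << 2 = 760
Final: R1 = 760

760


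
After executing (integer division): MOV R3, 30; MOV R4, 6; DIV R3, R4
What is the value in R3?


Register state trace:
  MOV R3, 30  → R3 = 30
  MOV R4, 6  → R4 = 6
  DIV R3, R4  → R3 = 30 // 6 = 5
Final: R3 = 5

5


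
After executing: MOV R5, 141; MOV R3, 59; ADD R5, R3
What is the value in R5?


Register state trace:
  MOV R5, 141  → R5 = 141
  MOV R3, 59  → R3 = 59
  ADD R5, R3  → R5 = 141 + 59 = 200
Final: R5 = 200

200


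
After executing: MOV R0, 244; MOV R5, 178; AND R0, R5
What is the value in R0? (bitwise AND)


Register state trace:
  MOV R0, 244  → R0 = 244 (0b11110100)
  MOV R5, 178  → R5 = 178 (0b10110010)
  AND R0, R5  → R0 = 244 AND 178 = 176 (0b10110000)
Final: R0 = 176

176


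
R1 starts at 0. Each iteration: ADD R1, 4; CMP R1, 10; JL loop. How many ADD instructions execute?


Loop trace (R1 starts at 0, target 10, step 4):
  ADD #1: R1 = 0 + 4 = 4  → 4 < 10, loop
  ADD #2: R1 = 4 + 4 = 8  → 8 < 10, loop
  ADD #3: R1 = 8 + 4 = 12  → 12 >= 10, exit
Total ADD instructions: 3

3


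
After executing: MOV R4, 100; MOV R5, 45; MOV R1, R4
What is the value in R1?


Register state trace:
  MOV R4, 100  → R4 = 100
  MOV R5, 45  → R5 = 45
  MOV R1, R4  → R1 = 100
Final: R1 = 100

100


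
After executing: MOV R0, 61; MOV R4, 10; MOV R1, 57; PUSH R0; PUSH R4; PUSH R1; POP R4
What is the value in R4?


Stack trace (top is rightmost):
  MOV R0, 61  → R0 = 61
  MOV R4, 10  → R4 = 10
  MOV R1, 57  → R1 = 57
  PUSH R0  → stack: [61]
  PUSH R4  → stack: [61, 10]
  PUSH R1  → stack: [61, 10, 57]
  POP R4  → R4 = 57, stack: [61, 10]
Final: R4 = 57

57


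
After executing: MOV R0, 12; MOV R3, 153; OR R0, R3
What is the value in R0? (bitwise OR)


Register state trace:
  MOV R0, 12  → R0 = 12 (0b00001100)
  MOV R3, 153  → R3 = 153 (0b10011001)
  OR R0, R3   → R0 = 12 OR 153 = 157 (0b10011101)
Final: R0 = 157

157


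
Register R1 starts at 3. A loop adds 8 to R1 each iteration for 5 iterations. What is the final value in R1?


Starting value: R1 = 3
  Iter 1: R1 = 3 + 8 = 11
  Iter 2: R1 = 11 + 8 = 19
  Iter 3: R1 = 19 + 8 = 27
  Iter 4: R1 = 27 + 8 = 35
  Iter 5: R1 = 35 + 8 = 43
Final: R1 = 43

43


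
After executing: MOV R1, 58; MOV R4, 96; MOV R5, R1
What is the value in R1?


Register state trace:
  MOV R1, 58  → R1 = 58
  MOV R4, 96  → R4 = 96
  MOV R5, R1  → R5 = 58
Final: R1 = 58

58


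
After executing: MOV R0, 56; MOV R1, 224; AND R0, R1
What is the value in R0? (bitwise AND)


Register state trace:
  MOV R0, 56  → R0 = 56 (0b00111000)
  MOV R1, 224  → R1 = 224 (0b11100000)
  AND R0, R1  → R0 = 56 AND 224 = 32 (0b00100000)
Final: R0 = 32

32


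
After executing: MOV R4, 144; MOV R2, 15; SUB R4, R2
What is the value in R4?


Register state trace:
  MOV R4, 144  → R4 = 144
  MOV R2, 15  → R2 = 15
  SUB R4, R2  → R4 = 144 - 15 = 129
Final: R4 = 129

129


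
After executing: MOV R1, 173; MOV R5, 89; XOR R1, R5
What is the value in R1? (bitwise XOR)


Register state trace:
  MOV R1, 173  → R1 = 173 (0b10101101)
  MOV R5, 89  → R5 = 89 (0b01011001)
  XOR R1, R5  → R1 = 173 XOR 89 = 244 (0b11110100)
Final: R1 = 244

244


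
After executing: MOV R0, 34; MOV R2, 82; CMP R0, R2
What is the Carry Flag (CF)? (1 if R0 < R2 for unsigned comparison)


Register state trace:
  MOV R0, 34  → R0 = 34
  MOV R2, 82  → R2 = 82
  CMP R0, R2  → unsigned 34 - 82: borrow occurs
  34 < 82, so CF = 1
CF = 1

1


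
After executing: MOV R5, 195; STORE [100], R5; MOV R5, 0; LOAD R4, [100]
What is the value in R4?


Register and memory trace:
  MOV R5, 195  → R5 = 195
  STORE [100], R5  → mem[100] = 195
  MOV R5, 0  → R5 = 0
  LOAD R4, [100]  → R4 = mem[100] = 195
Final: R4 = 195

195


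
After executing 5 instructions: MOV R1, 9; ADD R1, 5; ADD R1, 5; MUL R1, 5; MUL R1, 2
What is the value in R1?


Register state trace:
  MOV R1, 9  → R1 = 9
  ADD R1, 5  → R1 = 9 + 5 = 14
  ADD R1, 5  → R1 = 14 + 5 = 19
  MUL R1, 5  → R1 = 19 * 5 = 95
  MUL R1, 2  → R1 = 95 * 2 = 190
Final: R1 = 190

190


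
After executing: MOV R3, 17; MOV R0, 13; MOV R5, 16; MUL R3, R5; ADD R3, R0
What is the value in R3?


Register state trace:
  MOV R3, 17  → R3 = 17
  MOV R0, 13  → R0 = 13
  MOV R5, 16  → R5 = 16
  MUL R3, R5  → R3 = 17 * 16 = 272
  ADD R3, R0  → R3 = 272 + 13 = 285
Final: R3 = 285

285


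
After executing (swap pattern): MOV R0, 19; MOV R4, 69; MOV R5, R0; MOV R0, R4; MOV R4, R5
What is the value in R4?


Register state trace (swap pattern):
  MOV R0, 19  → R0 = 19
  MOV R4, 69  → R4 = 69
  MOV R5, R0  → R5 = 19  (save R0)
  MOV R0, R4  → R0 = 69  (R0 gets R4's value)
  MOV R4, R5  → R4 = 19  (R4 gets saved value)
Final: R4 = 19

19


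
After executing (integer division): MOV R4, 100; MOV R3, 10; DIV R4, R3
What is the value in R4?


Register state trace:
  MOV R4, 100  → R4 = 100
  MOV R3, 10  → R3 = 10
  DIV R4, R3  → R4 = 100 // 10 = 10
Final: R4 = 10

10


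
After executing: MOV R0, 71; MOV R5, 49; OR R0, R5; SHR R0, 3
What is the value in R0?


Register state trace:
  MOV R0, 71  → R0 = 71 (0b01000111)
  MOV R5, 49  → R5 = 49 (0b00110001)
  OR R0, R5  → R0 = 71 OR 49 = 119 (0b01110111)
  SHR R0, 3  → R0 = 119 >> 3 = 14
Final: R0 = 14

14


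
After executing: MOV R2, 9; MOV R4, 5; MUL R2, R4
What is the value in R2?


Register state trace:
  MOV R2, 9  → R2 = 9
  MOV R4, 5  → R4 = 5
  MUL R2, R4  → R2 = 9 * 5 = 45
Final: R2 = 45

45


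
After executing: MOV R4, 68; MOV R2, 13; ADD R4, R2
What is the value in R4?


Register state trace:
  MOV R4, 68  → R4 = 68
  MOV R2, 13  → R2 = 13
  ADD R4, R2  → R4 = 68 + 13 = 81
Final: R4 = 81

81


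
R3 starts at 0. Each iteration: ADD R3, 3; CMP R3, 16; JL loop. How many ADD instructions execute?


Loop trace (R3 starts at 0, target 16, step 3):
  ADD #1: R3 = 0 + 3 = 3  → 3 < 16, loop
  ADD #2: R3 = 3 + 3 = 6  → 6 < 16, loop
  ADD #3: R3 = 6 + 3 = 9  → 9 < 16, loop
  ADD #4: R3 = 9 + 3 = 12  → 12 < 16, loop
  ADD #5: R3 = 12 + 3 = 15  → 15 < 16, loop
  ADD #6: R3 = 15 + 3 = 18  → 18 >= 16, exit
Total ADD instructions: 6

6


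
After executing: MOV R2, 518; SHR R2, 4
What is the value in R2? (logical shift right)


Register state trace:
  MOV R2, 518  → R2 = 518
  SHR R2, 4  → R2 = 518 >> 4 = 518 // 2^4 = 32
Final: R2 = 32

32


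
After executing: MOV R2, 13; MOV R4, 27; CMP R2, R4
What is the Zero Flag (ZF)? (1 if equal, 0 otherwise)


Register state trace:
  MOV R2, 13  → R2 = 13
  MOV R4, 27  → R4 = 27
  CMP R2, R4  → computes 13 - 27 = -14
  Result is nonzero, so values are not equal
ZF = 0

0


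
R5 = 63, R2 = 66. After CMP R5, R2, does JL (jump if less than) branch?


Trace:
  R5 = 63, R2 = 66
  CMP R5, R2  → compares 63 vs 66
  JL checks: is 63 less than 66?
  63 < 66, so condition is true
Branch taken: Yes

Yes


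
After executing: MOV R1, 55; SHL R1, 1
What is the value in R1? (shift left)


Register state trace:
  MOV R1, 55  → R1 = 55
  SHL R1, 1  → R1 = 55 << 1 = 55 * 2^1 = 110
Final: R1 = 110

110


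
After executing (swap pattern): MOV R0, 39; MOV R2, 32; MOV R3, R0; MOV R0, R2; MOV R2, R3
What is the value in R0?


Register state trace (swap pattern):
  MOV R0, 39  → R0 = 39
  MOV R2, 32  → R2 = 32
  MOV R3, R0  → R3 = 39  (save R0)
  MOV R0, R2  → R0 = 32  (R0 gets R2's value)
  MOV R2, R3  → R2 = 39  (R2 gets saved value)
Final: R0 = 32

32


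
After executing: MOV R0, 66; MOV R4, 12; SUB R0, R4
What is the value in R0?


Register state trace:
  MOV R0, 66  → R0 = 66
  MOV R4, 12  → R4 = 12
  SUB R0, R4  → R0 = 66 - 12 = 54
Final: R0 = 54

54


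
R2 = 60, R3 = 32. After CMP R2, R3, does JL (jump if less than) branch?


Trace:
  R2 = 60, R3 = 32
  CMP R2, R3  → compares 60 vs 32
  JL checks: is 60 less than 32?
  60 > 32, so condition is false
Branch taken: No

No


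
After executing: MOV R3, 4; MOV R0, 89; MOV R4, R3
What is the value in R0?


Register state trace:
  MOV R3, 4  → R3 = 4
  MOV R0, 89  → R0 = 89
  MOV R4, R3  → R4 = 4
Final: R0 = 89

89


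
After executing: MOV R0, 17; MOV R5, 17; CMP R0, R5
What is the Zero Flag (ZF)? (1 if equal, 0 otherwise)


Register state trace:
  MOV R0, 17  → R0 = 17
  MOV R5, 17  → R5 = 17
  CMP R0, R5  → computes 17 - 17 = 0
  Result is zero, so values are equal
ZF = 1

1


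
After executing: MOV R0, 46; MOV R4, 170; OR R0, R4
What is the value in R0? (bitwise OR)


Register state trace:
  MOV R0, 46  → R0 = 46 (0b00101110)
  MOV R4, 170  → R4 = 170 (0b10101010)
  OR R0, R4   → R0 = 46 OR 170 = 174 (0b10101110)
Final: R0 = 174

174


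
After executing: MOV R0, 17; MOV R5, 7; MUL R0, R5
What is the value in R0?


Register state trace:
  MOV R0, 17  → R0 = 17
  MOV R5, 7  → R5 = 7
  MUL R0, R5  → R0 = 17 * 7 = 119
Final: R0 = 119

119


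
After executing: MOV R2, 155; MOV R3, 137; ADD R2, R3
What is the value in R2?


Register state trace:
  MOV R2, 155  → R2 = 155
  MOV R3, 137  → R3 = 137
  ADD R2, R3  → R2 = 155 + 137 = 292
Final: R2 = 292

292


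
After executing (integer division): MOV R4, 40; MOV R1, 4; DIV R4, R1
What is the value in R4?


Register state trace:
  MOV R4, 40  → R4 = 40
  MOV R1, 4  → R1 = 4
  DIV R4, R1  → R4 = 40 // 4 = 10
Final: R4 = 10

10


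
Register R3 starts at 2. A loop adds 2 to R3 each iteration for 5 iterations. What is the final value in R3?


Starting value: R3 = 2
  Iter 1: R3 = 2 + 2 = 4
  Iter 2: R3 = 4 + 2 = 6
  Iter 3: R3 = 6 + 2 = 8
  Iter 4: R3 = 8 + 2 = 10
  Iter 5: R3 = 10 + 2 = 12
Final: R3 = 12

12


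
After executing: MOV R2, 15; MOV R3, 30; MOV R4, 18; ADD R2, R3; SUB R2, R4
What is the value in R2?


Register state trace:
  MOV R2, 15  → R2 = 15
  MOV R3, 30  → R3 = 30
  MOV R4, 18  → R4 = 18
  ADD R2, R3  → R2 = 15 + 30 = 45
  SUB R2, R4  → R2 = 45 - 18 = 27
Final: R2 = 27

27


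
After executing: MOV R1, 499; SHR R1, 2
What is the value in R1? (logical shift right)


Register state trace:
  MOV R1, 499  → R1 = 499
  SHR R1, 2  → R1 = 499 >> 2 = 499 // 2^2 = 124
Final: R1 = 124

124


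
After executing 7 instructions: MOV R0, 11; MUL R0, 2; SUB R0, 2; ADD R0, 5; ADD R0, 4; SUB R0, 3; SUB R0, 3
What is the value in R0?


Register state trace:
  MOV R0, 11  → R0 = 11
  MUL R0, 2  → R0 = 11 * 2 = 22
  SUB R0, 2  → R0 = 22 - 2 = 20
  ADD R0, 5  → R0 = 20 + 5 = 25
  ADD R0, 4  → R0 = 25 + 4 = 29
  SUB R0, 3  → R0 = 29 - 3 = 26
  SUB R0, 3  → R0 = 26 - 3 = 23
Final: R0 = 23

23


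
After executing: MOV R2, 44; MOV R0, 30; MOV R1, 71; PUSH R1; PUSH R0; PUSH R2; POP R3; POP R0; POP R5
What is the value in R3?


Stack trace (top is rightmost):
  MOV R2, 44  → R2 = 44
  MOV R0, 30  → R0 = 30
  MOV R1, 71  → R1 = 71
  PUSH R1  → stack: [71]
  PUSH R0  → stack: [71, 30]
  PUSH R2  → stack: [71, 30, 44]
  POP R3  → R3 = 44, stack: [71, 30]
  POP R0  → R0 = 30, stack: [71]
  POP R5  → R5 = 71, stack: []
Final: R3 = 44

44


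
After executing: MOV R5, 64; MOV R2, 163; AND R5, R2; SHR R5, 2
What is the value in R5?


Register state trace:
  MOV R5, 64  → R5 = 64 (0b01000000)
  MOV R2, 163  → R2 = 163 (0b10100011)
  AND R5, R2  → R5 = 64 AND 163 = 0 (0b00000000)
  SHR R5, 2  → R5 = 0 >> 2 = 0
Final: R5 = 0

0


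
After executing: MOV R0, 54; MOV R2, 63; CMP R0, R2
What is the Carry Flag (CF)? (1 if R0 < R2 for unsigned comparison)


Register state trace:
  MOV R0, 54  → R0 = 54
  MOV R2, 63  → R2 = 63
  CMP R0, R2  → unsigned 54 - 63: borrow occurs
  54 < 63, so CF = 1
CF = 1

1


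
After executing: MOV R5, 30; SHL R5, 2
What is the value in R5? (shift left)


Register state trace:
  MOV R5, 30  → R5 = 30
  SHL R5, 2  → R5 = 30 << 2 = 30 * 2^2 = 120
Final: R5 = 120

120


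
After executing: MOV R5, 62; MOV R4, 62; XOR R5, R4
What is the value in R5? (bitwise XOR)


Register state trace:
  MOV R5, 62  → R5 = 62 (0b00111110)
  MOV R4, 62  → R4 = 62 (0b00111110)
  XOR R5, R4  → R5 = 62 XOR 62 = 0 (0b00000000)
Final: R5 = 0

0


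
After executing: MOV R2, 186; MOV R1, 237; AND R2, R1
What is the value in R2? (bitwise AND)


Register state trace:
  MOV R2, 186  → R2 = 186 (0b10111010)
  MOV R1, 237  → R1 = 237 (0b11101101)
  AND R2, R1  → R2 = 186 AND 237 = 168 (0b10101000)
Final: R2 = 168

168


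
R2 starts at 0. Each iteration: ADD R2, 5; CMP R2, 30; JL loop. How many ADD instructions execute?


Loop trace (R2 starts at 0, target 30, step 5):
  ADD #1: R2 = 0 + 5 = 5  → 5 < 30, loop
  ADD #2: R2 = 5 + 5 = 10  → 10 < 30, loop
  ADD #3: R2 = 10 + 5 = 15  → 15 < 30, loop
  ADD #4: R2 = 15 + 5 = 20  → 20 < 30, loop
  ADD #5: R2 = 20 + 5 = 25  → 25 < 30, loop
  ADD #6: R2 = 25 + 5 = 30  → 30 >= 30, exit
Total ADD instructions: 6

6


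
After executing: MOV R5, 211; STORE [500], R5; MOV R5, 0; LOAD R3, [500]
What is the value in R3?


Register and memory trace:
  MOV R5, 211  → R5 = 211
  STORE [500], R5  → mem[500] = 211
  MOV R5, 0  → R5 = 0
  LOAD R3, [500]  → R3 = mem[500] = 211
Final: R3 = 211

211


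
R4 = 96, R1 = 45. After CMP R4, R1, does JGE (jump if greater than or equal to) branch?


Trace:
  R4 = 96, R1 = 45
  CMP R4, R1  → compares 96 vs 45
  JGE checks: is 96 greater than or equal to 45?
  96 > 45, so condition is true
Branch taken: Yes

Yes


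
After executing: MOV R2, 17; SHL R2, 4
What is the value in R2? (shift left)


Register state trace:
  MOV R2, 17  → R2 = 17
  SHL R2, 4  → R2 = 17 << 4 = 17 * 2^4 = 272
Final: R2 = 272

272


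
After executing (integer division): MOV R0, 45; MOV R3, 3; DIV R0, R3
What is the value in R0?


Register state trace:
  MOV R0, 45  → R0 = 45
  MOV R3, 3  → R3 = 3
  DIV R0, R3  → R0 = 45 // 3 = 15
Final: R0 = 15

15


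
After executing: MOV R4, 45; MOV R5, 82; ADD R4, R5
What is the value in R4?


Register state trace:
  MOV R4, 45  → R4 = 45
  MOV R5, 82  → R5 = 82
  ADD R4, R5  → R4 = 45 + 82 = 127
Final: R4 = 127

127


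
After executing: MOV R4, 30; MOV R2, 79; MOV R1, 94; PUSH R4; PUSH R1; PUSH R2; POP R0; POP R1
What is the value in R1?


Stack trace (top is rightmost):
  MOV R4, 30  → R4 = 30
  MOV R2, 79  → R2 = 79
  MOV R1, 94  → R1 = 94
  PUSH R4  → stack: [30]
  PUSH R1  → stack: [30, 94]
  PUSH R2  → stack: [30, 94, 79]
  POP R0  → R0 = 79, stack: [30, 94]
  POP R1  → R1 = 94, stack: [30]
Final: R1 = 94

94


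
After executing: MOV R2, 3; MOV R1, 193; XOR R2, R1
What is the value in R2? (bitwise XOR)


Register state trace:
  MOV R2, 3  → R2 = 3 (0b00000011)
  MOV R1, 193  → R1 = 193 (0b11000001)
  XOR R2, R1  → R2 = 3 XOR 193 = 194 (0b11000010)
Final: R2 = 194

194


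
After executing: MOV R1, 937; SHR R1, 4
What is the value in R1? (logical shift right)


Register state trace:
  MOV R1, 937  → R1 = 937
  SHR R1, 4  → R1 = 937 >> 4 = 937 // 2^4 = 58
Final: R1 = 58

58


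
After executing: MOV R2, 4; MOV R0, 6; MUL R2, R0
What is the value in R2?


Register state trace:
  MOV R2, 4  → R2 = 4
  MOV R0, 6  → R0 = 6
  MUL R2, R0  → R2 = 4 * 6 = 24
Final: R2 = 24

24


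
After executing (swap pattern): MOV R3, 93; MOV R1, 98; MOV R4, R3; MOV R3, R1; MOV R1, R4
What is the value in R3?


Register state trace (swap pattern):
  MOV R3, 93  → R3 = 93
  MOV R1, 98  → R1 = 98
  MOV R4, R3  → R4 = 93  (save R3)
  MOV R3, R1  → R3 = 98  (R3 gets R1's value)
  MOV R1, R4  → R1 = 93  (R1 gets saved value)
Final: R3 = 98

98


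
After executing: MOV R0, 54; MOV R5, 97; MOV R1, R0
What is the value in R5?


Register state trace:
  MOV R0, 54  → R0 = 54
  MOV R5, 97  → R5 = 97
  MOV R1, R0  → R1 = 54
Final: R5 = 97

97


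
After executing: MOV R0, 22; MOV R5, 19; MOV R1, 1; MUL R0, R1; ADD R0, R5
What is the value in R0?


Register state trace:
  MOV R0, 22  → R0 = 22
  MOV R5, 19  → R5 = 19
  MOV R1, 1  → R1 = 1
  MUL R0, R1  → R0 = 22 * 1 = 22
  ADD R0, R5  → R0 = 22 + 19 = 41
Final: R0 = 41

41


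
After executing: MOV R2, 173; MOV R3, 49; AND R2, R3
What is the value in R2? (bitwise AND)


Register state trace:
  MOV R2, 173  → R2 = 173 (0b10101101)
  MOV R3, 49  → R3 = 49 (0b00110001)
  AND R2, R3  → R2 = 173 AND 49 = 33 (0b00100001)
Final: R2 = 33

33


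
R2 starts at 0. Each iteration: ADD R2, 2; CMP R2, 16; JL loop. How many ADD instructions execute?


Loop trace (R2 starts at 0, target 16, step 2):
  ADD #1: R2 = 0 + 2 = 2  → 2 < 16, loop
  ADD #2: R2 = 2 + 2 = 4  → 4 < 16, loop
  ADD #3: R2 = 4 + 2 = 6  → 6 < 16, loop
  ADD #4: R2 = 6 + 2 = 8  → 8 < 16, loop
  ADD #5: R2 = 8 + 2 = 10  → 10 < 16, loop
  ADD #6: R2 = 10 + 2 = 12  → 12 < 16, loop
  ADD #7: R2 = 12 + 2 = 14  → 14 < 16, loop
  ADD #8: R2 = 14 + 2 = 16  → 16 >= 16, exit
Total ADD instructions: 8

8


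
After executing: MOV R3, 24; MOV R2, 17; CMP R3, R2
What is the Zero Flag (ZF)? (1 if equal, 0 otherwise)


Register state trace:
  MOV R3, 24  → R3 = 24
  MOV R2, 17  → R2 = 17
  CMP R3, R2  → computes 24 - 17 = 7
  Result is nonzero, so values are not equal
ZF = 0

0
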